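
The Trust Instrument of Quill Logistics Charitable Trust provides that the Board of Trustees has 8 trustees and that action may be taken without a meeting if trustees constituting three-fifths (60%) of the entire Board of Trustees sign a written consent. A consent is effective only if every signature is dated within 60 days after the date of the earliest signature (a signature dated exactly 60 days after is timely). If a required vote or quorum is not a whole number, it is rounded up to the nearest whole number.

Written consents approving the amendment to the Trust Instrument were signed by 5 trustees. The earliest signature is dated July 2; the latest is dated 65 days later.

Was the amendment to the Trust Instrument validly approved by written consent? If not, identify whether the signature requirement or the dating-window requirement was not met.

Signatures required: three-fifths (60%) of 8 — 3/5 of 8 = 4.80, rounded up to 5, so 5 needed; 5 signed. Sufficient.
Dating window: the latest signature is 65 days after the earliest; the limit is 60 days. Outside the window.

Not effective — dating-window requirement not satisfied.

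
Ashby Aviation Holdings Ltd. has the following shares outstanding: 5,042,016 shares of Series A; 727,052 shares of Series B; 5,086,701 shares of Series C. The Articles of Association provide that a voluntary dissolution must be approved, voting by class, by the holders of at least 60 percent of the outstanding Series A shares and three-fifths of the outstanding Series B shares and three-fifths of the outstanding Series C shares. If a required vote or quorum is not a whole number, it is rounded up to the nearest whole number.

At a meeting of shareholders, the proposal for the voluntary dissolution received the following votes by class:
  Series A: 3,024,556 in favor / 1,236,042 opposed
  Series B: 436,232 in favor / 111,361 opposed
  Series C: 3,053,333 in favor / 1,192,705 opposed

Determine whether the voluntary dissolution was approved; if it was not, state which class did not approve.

Not approved — the Series A shares did not give the required vote.

Series A: 3/5 of 5042016 = 3025209.60, rounded up to 3025210; 3,025,210 required, 3,024,556 in favor — not approved.
Series B: 3/5 of 727052 = 436231.20, rounded up to 436232; 436,232 required, 436,232 in favor — approved.
Series C: 3/5 of 5086701 = 3052020.60, rounded up to 3052021; 3,052,021 required, 3,053,333 in favor — approved.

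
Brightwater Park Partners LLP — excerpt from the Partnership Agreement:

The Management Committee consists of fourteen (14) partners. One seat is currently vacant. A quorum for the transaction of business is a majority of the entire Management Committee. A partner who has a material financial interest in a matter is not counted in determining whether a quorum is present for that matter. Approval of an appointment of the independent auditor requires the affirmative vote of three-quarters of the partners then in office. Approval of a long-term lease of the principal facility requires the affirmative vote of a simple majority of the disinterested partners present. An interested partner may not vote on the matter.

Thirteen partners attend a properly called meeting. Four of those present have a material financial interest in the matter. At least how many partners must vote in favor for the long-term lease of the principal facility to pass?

The long-term lease of the principal facility requires a majority of the disinterested partners present (13 − 4 = 9).
A majority of 9 is 5.

5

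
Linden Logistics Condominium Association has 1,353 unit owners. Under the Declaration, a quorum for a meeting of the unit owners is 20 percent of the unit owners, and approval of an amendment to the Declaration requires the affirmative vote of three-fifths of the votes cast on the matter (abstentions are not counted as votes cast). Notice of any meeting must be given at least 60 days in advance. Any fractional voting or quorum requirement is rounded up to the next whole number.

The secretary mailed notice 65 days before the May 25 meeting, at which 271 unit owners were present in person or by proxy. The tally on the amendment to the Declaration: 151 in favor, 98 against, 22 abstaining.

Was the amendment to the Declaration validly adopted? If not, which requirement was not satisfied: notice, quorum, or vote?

Notice: 65 days given; 60 required. Satisfied.
Quorum: 20% of 1,353 = 270.60, rounded up to 271; 271 present. Satisfied.
Vote: requires three-fifths of the votes cast (271 − 22 abstaining = 249); 3/5 of 249 = 149.40, rounded up to 150, so 150 needed; 151 in favor. Satisfied.

Valid — all requirements satisfied.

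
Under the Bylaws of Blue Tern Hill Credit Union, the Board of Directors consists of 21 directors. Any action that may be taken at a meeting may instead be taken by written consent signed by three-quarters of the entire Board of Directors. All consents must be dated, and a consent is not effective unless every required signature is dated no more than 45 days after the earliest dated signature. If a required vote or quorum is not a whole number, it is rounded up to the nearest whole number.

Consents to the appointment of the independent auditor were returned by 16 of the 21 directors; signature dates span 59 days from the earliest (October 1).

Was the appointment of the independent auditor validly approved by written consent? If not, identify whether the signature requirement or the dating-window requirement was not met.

Not effective — dating-window requirement not satisfied.

Signatures required: three-quarters of 21 — 3/4 of 21 = 15.75, rounded up to 16, so 16 needed; 16 signed. Sufficient.
Dating window: the latest signature is 59 days after the earliest; the limit is 45 days. Outside the window.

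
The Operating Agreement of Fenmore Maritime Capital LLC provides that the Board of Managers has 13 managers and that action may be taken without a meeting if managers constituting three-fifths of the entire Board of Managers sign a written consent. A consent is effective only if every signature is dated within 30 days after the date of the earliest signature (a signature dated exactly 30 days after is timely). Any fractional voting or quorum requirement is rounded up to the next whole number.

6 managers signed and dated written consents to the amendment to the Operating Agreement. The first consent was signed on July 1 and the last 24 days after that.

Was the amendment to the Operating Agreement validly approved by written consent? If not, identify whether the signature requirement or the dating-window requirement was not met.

Signatures required: three-fifths of 13 — 3/5 of 13 = 7.80, rounded up to 8, so 8 needed; 6 signed. Insufficient.
Dating window: the latest signature is 24 days after the earliest; the limit is 30 days. Within the window.

Not effective — insufficient signatures.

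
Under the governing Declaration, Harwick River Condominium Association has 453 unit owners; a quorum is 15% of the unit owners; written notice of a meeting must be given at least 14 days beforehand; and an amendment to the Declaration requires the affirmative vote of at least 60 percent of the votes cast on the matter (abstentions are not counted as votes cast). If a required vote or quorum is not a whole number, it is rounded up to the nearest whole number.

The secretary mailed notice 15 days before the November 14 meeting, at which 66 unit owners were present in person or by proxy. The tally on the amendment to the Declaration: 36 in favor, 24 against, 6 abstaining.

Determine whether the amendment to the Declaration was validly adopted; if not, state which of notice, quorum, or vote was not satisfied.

Invalid — quorum requirement not satisfied.

Notice: 15 days given; 14 required. Satisfied.
Quorum: 15% of 453 = 67.95, rounded up to 68; 66 present. Not satisfied.
Vote: requires three-fifths of the votes cast (66 − 6 abstaining = 60); 3/5 of 60 = 36, so 36 needed; 36 in favor. Satisfied.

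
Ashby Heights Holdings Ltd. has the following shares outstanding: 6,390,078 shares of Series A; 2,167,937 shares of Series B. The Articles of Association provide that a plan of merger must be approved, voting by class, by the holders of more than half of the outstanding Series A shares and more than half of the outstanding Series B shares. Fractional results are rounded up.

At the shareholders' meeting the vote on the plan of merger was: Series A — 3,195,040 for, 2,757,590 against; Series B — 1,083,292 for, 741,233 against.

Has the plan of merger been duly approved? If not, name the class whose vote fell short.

Not approved — the Series B shares did not give the required vote.

Series A: a majority of 6390078 is 3195040; 3,195,040 required, 3,195,040 in favor — approved.
Series B: a majority of 2167937 is 1083969; 1,083,969 required, 1,083,292 in favor — not approved.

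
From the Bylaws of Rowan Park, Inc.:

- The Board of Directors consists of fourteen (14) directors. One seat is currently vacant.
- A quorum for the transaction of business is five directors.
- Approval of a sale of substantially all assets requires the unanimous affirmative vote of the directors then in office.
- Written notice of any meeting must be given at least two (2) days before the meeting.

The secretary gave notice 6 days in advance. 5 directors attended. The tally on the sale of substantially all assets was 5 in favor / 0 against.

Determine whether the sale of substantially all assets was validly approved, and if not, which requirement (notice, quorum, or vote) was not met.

Notice: 6 days given; 2 required (6 ≥ 2). Satisfied.
Quorum: 5 present; quorum is 5. Satisfied.
Vote: the sale of substantially all assets requires the unanimous vote of the directors then in office (13). Unanimous means all 13, so 13 affirmative votes are needed; 5 voted in favor. Not satisfied.

Invalid — vote requirement not satisfied.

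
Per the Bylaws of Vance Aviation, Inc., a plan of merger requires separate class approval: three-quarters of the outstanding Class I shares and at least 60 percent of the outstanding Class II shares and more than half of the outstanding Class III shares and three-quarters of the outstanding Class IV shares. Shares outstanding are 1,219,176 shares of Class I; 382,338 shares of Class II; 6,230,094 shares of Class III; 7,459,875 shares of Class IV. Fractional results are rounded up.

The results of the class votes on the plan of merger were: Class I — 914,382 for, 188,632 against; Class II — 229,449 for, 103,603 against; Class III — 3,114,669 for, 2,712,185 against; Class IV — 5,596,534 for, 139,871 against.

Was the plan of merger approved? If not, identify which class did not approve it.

Class I: 3/4 of 1219176 = 914382; 914,382 required, 914,382 in favor — approved.
Class II: 3/5 of 382338 = 229402.80, rounded up to 229403; 229,403 required, 229,449 in favor — approved.
Class III: a majority of 6230094 is 3115048; 3,115,048 required, 3,114,669 in favor — not approved.
Class IV: 3/4 of 7459875 = 5594906.25, rounded up to 5594907; 5,594,907 required, 5,596,534 in favor — approved.

Not approved — the Class III shares did not give the required vote.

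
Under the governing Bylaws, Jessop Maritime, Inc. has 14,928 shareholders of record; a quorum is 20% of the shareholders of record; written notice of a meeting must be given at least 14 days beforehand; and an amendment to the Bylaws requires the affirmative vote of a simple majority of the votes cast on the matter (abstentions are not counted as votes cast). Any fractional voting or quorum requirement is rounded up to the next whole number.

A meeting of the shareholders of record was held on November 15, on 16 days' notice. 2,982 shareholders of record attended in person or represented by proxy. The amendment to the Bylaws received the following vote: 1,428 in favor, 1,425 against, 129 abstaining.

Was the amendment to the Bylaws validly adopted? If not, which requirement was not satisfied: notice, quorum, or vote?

Invalid — quorum requirement not satisfied.

Notice: 16 days given; 14 required. Satisfied.
Quorum: 20% of 14,928 = 2,985.60, rounded up to 2,986; 2,982 present. Not satisfied.
Vote: requires a majority of the votes cast (2,982 − 129 abstaining = 2,853); a majority of 2853 is 1427, so 1,427 needed; 1,428 in favor. Satisfied.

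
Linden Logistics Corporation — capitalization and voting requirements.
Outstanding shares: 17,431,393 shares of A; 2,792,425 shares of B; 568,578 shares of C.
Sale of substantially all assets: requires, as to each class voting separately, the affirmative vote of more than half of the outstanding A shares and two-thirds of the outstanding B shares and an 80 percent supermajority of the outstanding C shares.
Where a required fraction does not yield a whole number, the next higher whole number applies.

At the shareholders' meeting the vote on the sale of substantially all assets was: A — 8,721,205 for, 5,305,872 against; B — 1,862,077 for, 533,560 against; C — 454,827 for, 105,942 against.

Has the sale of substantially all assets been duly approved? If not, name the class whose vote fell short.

A: a majority of 17431393 is 8715697; 8,715,697 required, 8,721,205 in favor — approved.
B: 2/3 of 2792425 = 1861616.67, rounded up to 1861617; 1,861,617 required, 1,862,077 in favor — approved.
C: 4/5 of 568578 = 454862.40, rounded up to 454863; 454,863 required, 454,827 in favor — not approved.

Not approved — the C shares did not give the required vote.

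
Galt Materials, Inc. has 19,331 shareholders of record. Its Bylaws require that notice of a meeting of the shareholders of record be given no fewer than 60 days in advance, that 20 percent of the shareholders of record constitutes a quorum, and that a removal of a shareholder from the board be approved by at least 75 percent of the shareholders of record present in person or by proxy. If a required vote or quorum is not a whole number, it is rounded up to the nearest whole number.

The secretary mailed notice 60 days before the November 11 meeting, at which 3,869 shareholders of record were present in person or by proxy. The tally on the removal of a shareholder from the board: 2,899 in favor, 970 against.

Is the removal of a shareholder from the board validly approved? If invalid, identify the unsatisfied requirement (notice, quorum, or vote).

Invalid — vote requirement not satisfied.

Notice: 60 days given; 60 required. Satisfied.
Quorum: 20% of 19,331 = 3,866.20, rounded up to 3,867; 3,869 present. Satisfied.
Vote: requires three-fourths of those present (3,869); 3/4 of 3869 = 2901.75, rounded up to 2902, so 2,902 needed; 2,899 in favor. Not satisfied.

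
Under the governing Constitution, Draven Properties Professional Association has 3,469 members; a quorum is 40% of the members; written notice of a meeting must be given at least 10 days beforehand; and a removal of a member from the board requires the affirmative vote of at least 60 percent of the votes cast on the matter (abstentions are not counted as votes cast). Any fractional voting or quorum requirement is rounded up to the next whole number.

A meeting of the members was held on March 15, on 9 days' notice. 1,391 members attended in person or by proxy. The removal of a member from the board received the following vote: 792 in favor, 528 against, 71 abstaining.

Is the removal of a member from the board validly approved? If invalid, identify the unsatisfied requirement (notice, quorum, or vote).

Invalid — notice requirement not satisfied.

Notice: 9 days given; 10 required. Not satisfied.
Quorum: 40% of 3,469 = 1,387.60, rounded up to 1,388; 1,391 present. Satisfied.
Vote: requires three-fifths of the votes cast (1,391 − 71 abstaining = 1,320); 3/5 of 1320 = 792, so 792 needed; 792 in favor. Satisfied.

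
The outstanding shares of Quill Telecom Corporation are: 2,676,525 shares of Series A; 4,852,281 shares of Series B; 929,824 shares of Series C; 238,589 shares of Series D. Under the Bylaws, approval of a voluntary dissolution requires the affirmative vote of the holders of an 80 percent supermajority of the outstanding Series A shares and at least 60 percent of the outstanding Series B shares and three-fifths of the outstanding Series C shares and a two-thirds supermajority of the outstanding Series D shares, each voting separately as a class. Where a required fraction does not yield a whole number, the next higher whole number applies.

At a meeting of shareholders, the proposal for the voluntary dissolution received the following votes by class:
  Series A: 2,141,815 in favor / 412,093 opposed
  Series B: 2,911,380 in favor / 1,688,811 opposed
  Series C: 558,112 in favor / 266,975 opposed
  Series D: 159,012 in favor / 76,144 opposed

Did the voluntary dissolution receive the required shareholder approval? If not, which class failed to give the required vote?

Series A: 4/5 of 2676525 = 2141220; 2,141,220 required, 2,141,815 in favor — approved.
Series B: 3/5 of 4852281 = 2911368.60, rounded up to 2911369; 2,911,369 required, 2,911,380 in favor — approved.
Series C: 3/5 of 929824 = 557894.40, rounded up to 557895; 557,895 required, 558,112 in favor — approved.
Series D: 2/3 of 238589 = 159059.33, rounded up to 159060; 159,060 required, 159,012 in favor — not approved.

Not approved — the Series D shares did not give the required vote.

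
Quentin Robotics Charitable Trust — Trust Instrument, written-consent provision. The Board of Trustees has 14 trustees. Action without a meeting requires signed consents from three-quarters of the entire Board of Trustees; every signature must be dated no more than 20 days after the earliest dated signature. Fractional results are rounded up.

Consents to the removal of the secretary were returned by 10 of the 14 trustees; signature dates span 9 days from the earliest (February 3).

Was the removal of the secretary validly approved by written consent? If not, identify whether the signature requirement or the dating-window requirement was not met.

Signatures required: three-quarters of 14 — 3/4 of 14 = 10.50, rounded up to 11, so 11 needed; 10 signed. Insufficient.
Dating window: the latest signature is 9 days after the earliest; the limit is 20 days. Within the window.

Not effective — insufficient signatures.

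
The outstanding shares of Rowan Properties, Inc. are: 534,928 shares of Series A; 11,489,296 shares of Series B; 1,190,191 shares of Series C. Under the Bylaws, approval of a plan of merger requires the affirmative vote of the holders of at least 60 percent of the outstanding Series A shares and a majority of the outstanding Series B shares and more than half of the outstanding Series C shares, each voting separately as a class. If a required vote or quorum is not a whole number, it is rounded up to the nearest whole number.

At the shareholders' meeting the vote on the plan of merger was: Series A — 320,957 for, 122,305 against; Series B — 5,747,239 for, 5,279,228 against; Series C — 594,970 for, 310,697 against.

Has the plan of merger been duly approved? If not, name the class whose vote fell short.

Series A: 3/5 of 534928 = 320956.80, rounded up to 320957; 320,957 required, 320,957 in favor — approved.
Series B: a majority of 11489296 is 5744649; 5,744,649 required, 5,747,239 in favor — approved.
Series C: a majority of 1190191 is 595096; 595,096 required, 594,970 in favor — not approved.

Not approved — the Series C shares did not give the required vote.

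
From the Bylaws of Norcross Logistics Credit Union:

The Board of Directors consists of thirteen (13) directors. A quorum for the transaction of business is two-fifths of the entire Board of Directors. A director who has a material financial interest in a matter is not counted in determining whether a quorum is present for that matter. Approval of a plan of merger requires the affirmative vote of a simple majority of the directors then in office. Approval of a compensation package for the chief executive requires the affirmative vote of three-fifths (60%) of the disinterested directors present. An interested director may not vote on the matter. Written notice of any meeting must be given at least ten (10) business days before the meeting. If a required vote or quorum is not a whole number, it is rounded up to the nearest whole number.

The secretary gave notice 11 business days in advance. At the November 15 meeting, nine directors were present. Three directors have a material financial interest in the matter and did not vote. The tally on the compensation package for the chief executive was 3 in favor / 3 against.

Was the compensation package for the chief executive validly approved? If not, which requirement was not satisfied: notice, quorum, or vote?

Notice: 11 business days given; 10 required (11 ≥ 10). Satisfied.
Quorum: 9 present, but the 3 interested directors do not count, leaving 6. Quorum is 6. Satisfied.
Vote: the compensation package for the chief executive requires three-fifths of the disinterested directors present (9 − 3 = 6). 3/5 of 6 = 3.60, rounded up to 4, so 4 affirmative votes are needed; 3 voted in favor. Not satisfied.

Invalid — vote requirement not satisfied.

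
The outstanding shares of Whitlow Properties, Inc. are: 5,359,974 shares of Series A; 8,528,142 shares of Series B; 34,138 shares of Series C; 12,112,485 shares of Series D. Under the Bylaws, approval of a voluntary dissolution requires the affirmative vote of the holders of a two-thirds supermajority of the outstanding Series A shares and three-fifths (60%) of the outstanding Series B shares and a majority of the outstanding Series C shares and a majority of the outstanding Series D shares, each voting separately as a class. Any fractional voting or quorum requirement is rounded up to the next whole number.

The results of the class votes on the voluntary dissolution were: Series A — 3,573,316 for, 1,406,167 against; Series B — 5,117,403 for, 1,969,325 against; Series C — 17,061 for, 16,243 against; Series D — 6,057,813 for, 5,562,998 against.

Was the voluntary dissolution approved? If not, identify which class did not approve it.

Not approved — the Series C shares did not give the required vote.

Series A: 2/3 of 5359974 = 3573316; 3,573,316 required, 3,573,316 in favor — approved.
Series B: 3/5 of 8528142 = 5116885.20, rounded up to 5116886; 5,116,886 required, 5,117,403 in favor — approved.
Series C: a majority of 34138 is 17070; 17,070 required, 17,061 in favor — not approved.
Series D: a majority of 12112485 is 6056243; 6,056,243 required, 6,057,813 in favor — approved.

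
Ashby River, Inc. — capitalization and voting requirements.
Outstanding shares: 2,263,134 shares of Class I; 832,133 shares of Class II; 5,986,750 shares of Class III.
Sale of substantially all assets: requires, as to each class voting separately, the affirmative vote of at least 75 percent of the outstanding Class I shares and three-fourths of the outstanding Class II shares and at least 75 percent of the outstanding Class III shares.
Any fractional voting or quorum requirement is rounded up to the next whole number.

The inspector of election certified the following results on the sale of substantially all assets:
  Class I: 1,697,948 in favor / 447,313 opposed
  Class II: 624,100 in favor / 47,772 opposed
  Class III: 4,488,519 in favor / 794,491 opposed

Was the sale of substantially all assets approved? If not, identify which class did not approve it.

Not approved — the Class III shares did not give the required vote.

Class I: 3/4 of 2263134 = 1697350.50, rounded up to 1697351; 1,697,351 required, 1,697,948 in favor — approved.
Class II: 3/4 of 832133 = 624099.75, rounded up to 624100; 624,100 required, 624,100 in favor — approved.
Class III: 3/4 of 5986750 = 4490062.50, rounded up to 4490063; 4,490,063 required, 4,488,519 in favor — not approved.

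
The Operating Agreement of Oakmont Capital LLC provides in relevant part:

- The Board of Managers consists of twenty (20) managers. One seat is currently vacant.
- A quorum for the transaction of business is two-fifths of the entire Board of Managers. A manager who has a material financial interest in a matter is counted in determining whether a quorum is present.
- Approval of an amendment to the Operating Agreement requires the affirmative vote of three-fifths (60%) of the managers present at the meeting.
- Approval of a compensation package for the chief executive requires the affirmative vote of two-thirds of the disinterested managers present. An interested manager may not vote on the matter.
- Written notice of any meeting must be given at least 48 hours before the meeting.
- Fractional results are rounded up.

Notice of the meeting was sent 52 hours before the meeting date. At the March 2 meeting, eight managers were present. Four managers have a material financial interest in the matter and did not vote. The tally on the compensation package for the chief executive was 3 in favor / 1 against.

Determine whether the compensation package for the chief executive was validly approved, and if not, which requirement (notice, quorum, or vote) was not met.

Notice: 52 hours given; 48 required (52 ≥ 48). Satisfied.
Quorum: 8 present (interested managers count toward quorum); quorum is 8. Satisfied.
Vote: the compensation package for the chief executive requires two-thirds of the disinterested managers present (8 − 4 = 4). 2/3 of 4 = 2.67, rounded up to 3, so 3 affirmative votes are needed; 3 voted in favor. Satisfied.

Valid — all requirements satisfied.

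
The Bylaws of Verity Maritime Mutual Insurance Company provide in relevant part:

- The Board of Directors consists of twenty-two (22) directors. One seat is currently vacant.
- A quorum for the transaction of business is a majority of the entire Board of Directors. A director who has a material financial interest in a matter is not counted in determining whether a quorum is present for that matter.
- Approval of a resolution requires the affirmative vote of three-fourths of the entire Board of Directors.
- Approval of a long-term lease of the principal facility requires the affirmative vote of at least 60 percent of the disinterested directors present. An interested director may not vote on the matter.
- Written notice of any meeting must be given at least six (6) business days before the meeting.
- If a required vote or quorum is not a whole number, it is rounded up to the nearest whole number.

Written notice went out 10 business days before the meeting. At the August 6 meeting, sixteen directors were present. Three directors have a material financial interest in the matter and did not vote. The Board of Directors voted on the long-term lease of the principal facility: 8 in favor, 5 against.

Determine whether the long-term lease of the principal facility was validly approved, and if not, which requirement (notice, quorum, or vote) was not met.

Notice: 10 business days given; 6 required (10 ≥ 6). Satisfied.
Quorum: 16 present, but the 3 interested directors do not count, leaving 13. Quorum is 12. Satisfied.
Vote: the long-term lease of the principal facility requires three-fifths of the disinterested directors present (16 − 3 = 13). 3/5 of 13 = 7.80, rounded up to 8, so 8 affirmative votes are needed; 8 voted in favor. Satisfied.

Valid — all requirements satisfied.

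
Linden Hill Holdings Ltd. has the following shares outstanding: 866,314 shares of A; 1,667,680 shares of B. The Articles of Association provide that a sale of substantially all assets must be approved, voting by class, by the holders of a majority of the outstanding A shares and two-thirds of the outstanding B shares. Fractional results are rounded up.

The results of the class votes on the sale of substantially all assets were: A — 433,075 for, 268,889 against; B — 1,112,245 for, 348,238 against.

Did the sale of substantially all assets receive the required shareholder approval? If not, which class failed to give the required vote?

A: a majority of 866314 is 433158; 433,158 required, 433,075 in favor — not approved.
B: 2/3 of 1667680 = 1111786.67, rounded up to 1111787; 1,111,787 required, 1,112,245 in favor — approved.

Not approved — the A shares did not give the required vote.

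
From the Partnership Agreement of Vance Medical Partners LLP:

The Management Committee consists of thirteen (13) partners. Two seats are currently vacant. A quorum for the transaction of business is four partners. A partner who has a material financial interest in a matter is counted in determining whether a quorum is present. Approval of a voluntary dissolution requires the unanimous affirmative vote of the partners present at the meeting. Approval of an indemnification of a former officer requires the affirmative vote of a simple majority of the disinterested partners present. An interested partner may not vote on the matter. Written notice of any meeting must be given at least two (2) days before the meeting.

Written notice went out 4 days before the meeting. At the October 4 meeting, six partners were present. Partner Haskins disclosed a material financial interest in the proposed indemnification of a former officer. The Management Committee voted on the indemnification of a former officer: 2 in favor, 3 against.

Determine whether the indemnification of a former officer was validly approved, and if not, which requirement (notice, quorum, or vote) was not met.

Notice: 4 days given; 2 required (4 ≥ 2). Satisfied.
Quorum: 6 present (interested partners count toward quorum); quorum is 4. Satisfied.
Vote: the indemnification of a former officer requires a majority of the disinterested partners present (6 − 1 = 5). A majority of 5 is 3, so 3 affirmative votes are needed; 2 voted in favor. Not satisfied.

Invalid — vote requirement not satisfied.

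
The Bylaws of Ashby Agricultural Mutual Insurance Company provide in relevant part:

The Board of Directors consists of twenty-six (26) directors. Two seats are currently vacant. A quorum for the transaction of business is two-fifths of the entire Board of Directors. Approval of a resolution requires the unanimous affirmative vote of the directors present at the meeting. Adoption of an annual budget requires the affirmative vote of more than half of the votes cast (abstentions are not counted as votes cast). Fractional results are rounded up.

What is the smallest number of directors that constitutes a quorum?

11

2/5 of 26 = 10.40, rounded up to 11.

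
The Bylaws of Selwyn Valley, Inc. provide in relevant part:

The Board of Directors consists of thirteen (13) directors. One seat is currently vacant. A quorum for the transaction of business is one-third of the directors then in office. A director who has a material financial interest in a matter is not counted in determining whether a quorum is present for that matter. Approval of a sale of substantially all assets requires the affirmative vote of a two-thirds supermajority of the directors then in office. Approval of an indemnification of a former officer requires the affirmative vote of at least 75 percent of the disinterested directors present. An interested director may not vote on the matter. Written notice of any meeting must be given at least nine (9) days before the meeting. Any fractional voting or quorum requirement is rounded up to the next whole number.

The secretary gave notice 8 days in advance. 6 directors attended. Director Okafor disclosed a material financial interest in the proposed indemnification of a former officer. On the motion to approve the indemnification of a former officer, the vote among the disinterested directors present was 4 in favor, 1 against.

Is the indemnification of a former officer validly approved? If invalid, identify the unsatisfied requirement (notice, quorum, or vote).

Invalid — notice requirement not satisfied.

Notice: 8 days given; 9 required (8 < 9). Not satisfied.
Quorum: 6 present, but the 1 interested director does not count, leaving 5. Quorum is 4. Satisfied.
Vote: the indemnification of a former officer requires three-fourths of the disinterested directors present (6 − 1 = 5). 3/4 of 5 = 3.75, rounded up to 4, so 4 affirmative votes are needed; 4 voted in favor. Satisfied.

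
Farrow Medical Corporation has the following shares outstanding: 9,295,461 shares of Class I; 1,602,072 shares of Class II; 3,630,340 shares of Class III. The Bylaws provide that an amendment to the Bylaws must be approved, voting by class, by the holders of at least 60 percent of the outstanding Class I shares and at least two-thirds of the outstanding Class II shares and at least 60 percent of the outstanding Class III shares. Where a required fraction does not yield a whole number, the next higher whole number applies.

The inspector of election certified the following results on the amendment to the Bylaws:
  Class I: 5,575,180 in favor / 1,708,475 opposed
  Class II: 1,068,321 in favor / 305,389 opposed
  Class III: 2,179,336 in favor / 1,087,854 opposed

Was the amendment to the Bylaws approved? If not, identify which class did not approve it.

Not approved — the Class I shares did not give the required vote.

Class I: 3/5 of 9295461 = 5577276.60, rounded up to 5577277; 5,577,277 required, 5,575,180 in favor — not approved.
Class II: 2/3 of 1602072 = 1068048; 1,068,048 required, 1,068,321 in favor — approved.
Class III: 3/5 of 3630340 = 2178204; 2,178,204 required, 2,179,336 in favor — approved.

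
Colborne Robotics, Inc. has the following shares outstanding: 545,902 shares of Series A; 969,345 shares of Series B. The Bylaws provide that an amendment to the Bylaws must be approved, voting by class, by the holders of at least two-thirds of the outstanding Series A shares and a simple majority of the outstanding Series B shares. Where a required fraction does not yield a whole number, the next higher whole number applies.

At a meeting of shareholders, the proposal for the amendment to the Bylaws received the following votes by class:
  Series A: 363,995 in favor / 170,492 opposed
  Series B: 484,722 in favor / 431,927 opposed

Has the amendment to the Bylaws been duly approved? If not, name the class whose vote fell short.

Approved — every class gave the required vote.

Series A: 2/3 of 545902 = 363934.67, rounded up to 363935; 363,935 required, 363,995 in favor — approved.
Series B: a majority of 969345 is 484673; 484,673 required, 484,722 in favor — approved.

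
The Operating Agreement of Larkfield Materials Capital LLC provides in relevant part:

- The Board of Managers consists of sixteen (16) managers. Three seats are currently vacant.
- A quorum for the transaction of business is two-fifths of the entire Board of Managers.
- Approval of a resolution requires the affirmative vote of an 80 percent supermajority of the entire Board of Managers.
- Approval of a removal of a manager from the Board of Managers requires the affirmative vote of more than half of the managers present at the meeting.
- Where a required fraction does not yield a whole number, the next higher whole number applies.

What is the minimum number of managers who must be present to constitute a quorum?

7

2/5 of 16 = 6.40, rounded up to 7.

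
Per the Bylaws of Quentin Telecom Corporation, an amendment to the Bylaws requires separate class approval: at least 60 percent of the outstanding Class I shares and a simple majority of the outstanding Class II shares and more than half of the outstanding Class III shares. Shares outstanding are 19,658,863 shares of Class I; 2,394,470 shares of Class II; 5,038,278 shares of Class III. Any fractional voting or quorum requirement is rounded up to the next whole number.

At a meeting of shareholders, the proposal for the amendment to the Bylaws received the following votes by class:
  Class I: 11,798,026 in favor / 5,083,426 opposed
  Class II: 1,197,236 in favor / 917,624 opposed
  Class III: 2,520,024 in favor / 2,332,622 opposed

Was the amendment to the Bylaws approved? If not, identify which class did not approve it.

Approved — every class gave the required vote.

Class I: 3/5 of 19658863 = 11795317.80, rounded up to 11795318; 11,795,318 required, 11,798,026 in favor — approved.
Class II: a majority of 2394470 is 1197236; 1,197,236 required, 1,197,236 in favor — approved.
Class III: a majority of 5038278 is 2519140; 2,519,140 required, 2,520,024 in favor — approved.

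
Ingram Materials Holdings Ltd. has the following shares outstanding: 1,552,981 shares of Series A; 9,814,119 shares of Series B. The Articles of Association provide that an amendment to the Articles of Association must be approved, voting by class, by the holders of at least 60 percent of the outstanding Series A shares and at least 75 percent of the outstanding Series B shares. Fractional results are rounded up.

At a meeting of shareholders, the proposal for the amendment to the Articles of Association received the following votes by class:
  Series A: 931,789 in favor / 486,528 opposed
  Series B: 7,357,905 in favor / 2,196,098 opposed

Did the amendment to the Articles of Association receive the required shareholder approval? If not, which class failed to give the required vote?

Series A: 3/5 of 1552981 = 931788.60, rounded up to 931789; 931,789 required, 931,789 in favor — approved.
Series B: 3/4 of 9814119 = 7360589.25, rounded up to 7360590; 7,360,590 required, 7,357,905 in favor — not approved.

Not approved — the Series B shares did not give the required vote.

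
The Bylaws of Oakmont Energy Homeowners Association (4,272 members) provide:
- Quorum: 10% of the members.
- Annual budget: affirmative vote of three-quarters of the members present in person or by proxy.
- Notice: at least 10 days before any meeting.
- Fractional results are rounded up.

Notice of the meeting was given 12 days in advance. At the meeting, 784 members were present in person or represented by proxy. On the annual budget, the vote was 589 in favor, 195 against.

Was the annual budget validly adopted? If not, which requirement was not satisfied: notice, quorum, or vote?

Notice: 12 days given; 10 required. Satisfied.
Quorum: 10% of 4,272 = 427.20, rounded up to 428; 784 present. Satisfied.
Vote: requires three-fourths of those present (784); 3/4 of 784 = 588, so 588 needed; 589 in favor. Satisfied.

Valid — all requirements satisfied.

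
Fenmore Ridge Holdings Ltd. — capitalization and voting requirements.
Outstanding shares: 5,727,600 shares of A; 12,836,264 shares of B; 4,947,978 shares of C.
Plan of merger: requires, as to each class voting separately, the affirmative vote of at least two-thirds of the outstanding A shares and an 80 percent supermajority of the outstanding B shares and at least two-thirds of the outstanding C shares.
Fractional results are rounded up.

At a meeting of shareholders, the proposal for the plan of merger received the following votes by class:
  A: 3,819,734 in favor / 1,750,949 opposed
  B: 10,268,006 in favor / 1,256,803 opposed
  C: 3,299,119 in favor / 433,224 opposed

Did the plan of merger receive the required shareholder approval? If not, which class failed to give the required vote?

Not approved — the B shares did not give the required vote.

A: 2/3 of 5727600 = 3818400; 3,818,400 required, 3,819,734 in favor — approved.
B: 4/5 of 12836264 = 10269011.20, rounded up to 10269012; 10,269,012 required, 10,268,006 in favor — not approved.
C: 2/3 of 4947978 = 3298652; 3,298,652 required, 3,299,119 in favor — approved.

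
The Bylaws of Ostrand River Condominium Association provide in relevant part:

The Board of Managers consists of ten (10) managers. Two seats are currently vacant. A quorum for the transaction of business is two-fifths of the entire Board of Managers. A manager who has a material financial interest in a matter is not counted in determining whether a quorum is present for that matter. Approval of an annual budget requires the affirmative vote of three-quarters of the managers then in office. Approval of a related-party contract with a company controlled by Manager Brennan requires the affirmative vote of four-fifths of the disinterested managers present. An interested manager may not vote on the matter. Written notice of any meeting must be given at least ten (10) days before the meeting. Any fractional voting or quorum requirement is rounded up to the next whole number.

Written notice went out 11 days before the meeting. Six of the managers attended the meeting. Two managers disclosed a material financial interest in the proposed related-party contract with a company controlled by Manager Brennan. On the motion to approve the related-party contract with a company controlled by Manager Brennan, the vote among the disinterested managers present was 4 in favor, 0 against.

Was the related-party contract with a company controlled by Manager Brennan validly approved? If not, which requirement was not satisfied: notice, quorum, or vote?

Valid — all requirements satisfied.

Notice: 11 days given; 10 required (11 ≥ 10). Satisfied.
Quorum: 6 present, but the 2 interested managers do not count, leaving 4. Quorum is 4. Satisfied.
Vote: the related-party contract with a company controlled by Manager Brennan requires four-fifths of the disinterested managers present (6 − 2 = 4). 4/5 of 4 = 3.20, rounded up to 4, so 4 affirmative votes are needed; 4 voted in favor. Satisfied.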